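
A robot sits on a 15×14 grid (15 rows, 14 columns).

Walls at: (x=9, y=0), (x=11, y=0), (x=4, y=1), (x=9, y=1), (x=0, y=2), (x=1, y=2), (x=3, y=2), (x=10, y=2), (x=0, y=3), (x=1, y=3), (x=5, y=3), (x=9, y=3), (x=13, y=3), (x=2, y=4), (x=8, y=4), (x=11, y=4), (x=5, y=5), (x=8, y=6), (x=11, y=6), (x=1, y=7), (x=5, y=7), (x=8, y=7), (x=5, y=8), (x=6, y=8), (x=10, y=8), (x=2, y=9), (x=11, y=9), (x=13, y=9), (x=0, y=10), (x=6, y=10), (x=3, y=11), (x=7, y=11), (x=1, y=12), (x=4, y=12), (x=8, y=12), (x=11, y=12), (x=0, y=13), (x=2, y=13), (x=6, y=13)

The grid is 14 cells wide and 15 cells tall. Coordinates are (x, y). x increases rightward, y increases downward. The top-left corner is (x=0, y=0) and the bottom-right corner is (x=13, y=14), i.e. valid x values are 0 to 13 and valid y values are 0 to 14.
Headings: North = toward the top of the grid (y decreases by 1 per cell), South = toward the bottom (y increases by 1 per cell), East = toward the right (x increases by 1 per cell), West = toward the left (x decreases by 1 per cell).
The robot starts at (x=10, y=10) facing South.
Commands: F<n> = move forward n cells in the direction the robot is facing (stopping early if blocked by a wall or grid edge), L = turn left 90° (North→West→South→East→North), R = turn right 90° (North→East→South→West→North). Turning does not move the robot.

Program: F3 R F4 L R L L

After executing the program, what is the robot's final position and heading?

Start: (x=10, y=10), facing South
  F3: move forward 3, now at (x=10, y=13)
  R: turn right, now facing West
  F4: move forward 3/4 (blocked), now at (x=7, y=13)
  L: turn left, now facing South
  R: turn right, now facing West
  L: turn left, now facing South
  L: turn left, now facing East
Final: (x=7, y=13), facing East

Answer: Final position: (x=7, y=13), facing East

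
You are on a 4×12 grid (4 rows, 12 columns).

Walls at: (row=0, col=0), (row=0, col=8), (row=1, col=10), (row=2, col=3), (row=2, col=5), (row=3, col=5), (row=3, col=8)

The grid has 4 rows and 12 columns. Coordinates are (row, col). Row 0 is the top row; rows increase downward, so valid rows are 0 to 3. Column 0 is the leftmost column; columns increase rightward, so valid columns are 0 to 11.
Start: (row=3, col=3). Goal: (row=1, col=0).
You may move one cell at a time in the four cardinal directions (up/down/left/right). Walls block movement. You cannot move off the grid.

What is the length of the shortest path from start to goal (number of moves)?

BFS from (row=3, col=3) until reaching (row=1, col=0):
  Distance 0: (row=3, col=3)
  Distance 1: (row=3, col=2), (row=3, col=4)
  Distance 2: (row=2, col=2), (row=2, col=4), (row=3, col=1)
  Distance 3: (row=1, col=2), (row=1, col=4), (row=2, col=1), (row=3, col=0)
  Distance 4: (row=0, col=2), (row=0, col=4), (row=1, col=1), (row=1, col=3), (row=1, col=5), (row=2, col=0)
  Distance 5: (row=0, col=1), (row=0, col=3), (row=0, col=5), (row=1, col=0), (row=1, col=6)  <- goal reached here
One shortest path (5 moves): (row=3, col=3) -> (row=3, col=2) -> (row=3, col=1) -> (row=3, col=0) -> (row=2, col=0) -> (row=1, col=0)

Answer: Shortest path length: 5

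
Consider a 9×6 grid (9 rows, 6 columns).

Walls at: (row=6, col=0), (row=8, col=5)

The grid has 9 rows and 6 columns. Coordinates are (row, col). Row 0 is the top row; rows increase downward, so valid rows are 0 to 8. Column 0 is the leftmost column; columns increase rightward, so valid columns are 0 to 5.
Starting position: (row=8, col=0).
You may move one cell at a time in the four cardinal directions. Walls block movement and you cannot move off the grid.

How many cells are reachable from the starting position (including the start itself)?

BFS flood-fill from (row=8, col=0):
  Distance 0: (row=8, col=0)
  Distance 1: (row=7, col=0), (row=8, col=1)
  Distance 2: (row=7, col=1), (row=8, col=2)
  Distance 3: (row=6, col=1), (row=7, col=2), (row=8, col=3)
  Distance 4: (row=5, col=1), (row=6, col=2), (row=7, col=3), (row=8, col=4)
  Distance 5: (row=4, col=1), (row=5, col=0), (row=5, col=2), (row=6, col=3), (row=7, col=4)
  Distance 6: (row=3, col=1), (row=4, col=0), (row=4, col=2), (row=5, col=3), (row=6, col=4), (row=7, col=5)
  Distance 7: (row=2, col=1), (row=3, col=0), (row=3, col=2), (row=4, col=3), (row=5, col=4), (row=6, col=5)
  Distance 8: (row=1, col=1), (row=2, col=0), (row=2, col=2), (row=3, col=3), (row=4, col=4), (row=5, col=5)
  Distance 9: (row=0, col=1), (row=1, col=0), (row=1, col=2), (row=2, col=3), (row=3, col=4), (row=4, col=5)
  Distance 10: (row=0, col=0), (row=0, col=2), (row=1, col=3), (row=2, col=4), (row=3, col=5)
  Distance 11: (row=0, col=3), (row=1, col=4), (row=2, col=5)
  Distance 12: (row=0, col=4), (row=1, col=5)
  Distance 13: (row=0, col=5)
Total reachable: 52 (grid has 52 open cells total)

Answer: Reachable cells: 52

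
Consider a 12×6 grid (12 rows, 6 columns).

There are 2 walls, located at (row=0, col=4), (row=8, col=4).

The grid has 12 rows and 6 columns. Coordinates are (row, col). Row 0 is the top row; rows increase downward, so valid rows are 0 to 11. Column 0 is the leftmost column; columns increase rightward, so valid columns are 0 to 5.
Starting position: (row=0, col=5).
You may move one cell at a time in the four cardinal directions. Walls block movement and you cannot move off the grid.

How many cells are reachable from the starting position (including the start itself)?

Answer: Reachable cells: 70

Derivation:
BFS flood-fill from (row=0, col=5):
  Distance 0: (row=0, col=5)
  Distance 1: (row=1, col=5)
  Distance 2: (row=1, col=4), (row=2, col=5)
  Distance 3: (row=1, col=3), (row=2, col=4), (row=3, col=5)
  Distance 4: (row=0, col=3), (row=1, col=2), (row=2, col=3), (row=3, col=4), (row=4, col=5)
  Distance 5: (row=0, col=2), (row=1, col=1), (row=2, col=2), (row=3, col=3), (row=4, col=4), (row=5, col=5)
  Distance 6: (row=0, col=1), (row=1, col=0), (row=2, col=1), (row=3, col=2), (row=4, col=3), (row=5, col=4), (row=6, col=5)
  Distance 7: (row=0, col=0), (row=2, col=0), (row=3, col=1), (row=4, col=2), (row=5, col=3), (row=6, col=4), (row=7, col=5)
  Distance 8: (row=3, col=0), (row=4, col=1), (row=5, col=2), (row=6, col=3), (row=7, col=4), (row=8, col=5)
  Distance 9: (row=4, col=0), (row=5, col=1), (row=6, col=2), (row=7, col=3), (row=9, col=5)
  Distance 10: (row=5, col=0), (row=6, col=1), (row=7, col=2), (row=8, col=3), (row=9, col=4), (row=10, col=5)
  Distance 11: (row=6, col=0), (row=7, col=1), (row=8, col=2), (row=9, col=3), (row=10, col=4), (row=11, col=5)
  Distance 12: (row=7, col=0), (row=8, col=1), (row=9, col=2), (row=10, col=3), (row=11, col=4)
  Distance 13: (row=8, col=0), (row=9, col=1), (row=10, col=2), (row=11, col=3)
  Distance 14: (row=9, col=0), (row=10, col=1), (row=11, col=2)
  Distance 15: (row=10, col=0), (row=11, col=1)
  Distance 16: (row=11, col=0)
Total reachable: 70 (grid has 70 open cells total)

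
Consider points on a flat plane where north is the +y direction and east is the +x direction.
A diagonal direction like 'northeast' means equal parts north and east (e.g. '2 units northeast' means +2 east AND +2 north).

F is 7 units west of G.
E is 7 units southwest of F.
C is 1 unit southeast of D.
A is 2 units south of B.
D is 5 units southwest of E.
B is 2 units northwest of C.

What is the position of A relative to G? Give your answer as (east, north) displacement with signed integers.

Answer: A is at (east=-20, north=-13) relative to G.

Derivation:
Place G at the origin (east=0, north=0).
  F is 7 units west of G: delta (east=-7, north=+0); F at (east=-7, north=0).
  E is 7 units southwest of F: delta (east=-7, north=-7); E at (east=-14, north=-7).
  D is 5 units southwest of E: delta (east=-5, north=-5); D at (east=-19, north=-12).
  C is 1 unit southeast of D: delta (east=+1, north=-1); C at (east=-18, north=-13).
  B is 2 units northwest of C: delta (east=-2, north=+2); B at (east=-20, north=-11).
  A is 2 units south of B: delta (east=+0, north=-2); A at (east=-20, north=-13).
Therefore A relative to G: (east=-20, north=-13).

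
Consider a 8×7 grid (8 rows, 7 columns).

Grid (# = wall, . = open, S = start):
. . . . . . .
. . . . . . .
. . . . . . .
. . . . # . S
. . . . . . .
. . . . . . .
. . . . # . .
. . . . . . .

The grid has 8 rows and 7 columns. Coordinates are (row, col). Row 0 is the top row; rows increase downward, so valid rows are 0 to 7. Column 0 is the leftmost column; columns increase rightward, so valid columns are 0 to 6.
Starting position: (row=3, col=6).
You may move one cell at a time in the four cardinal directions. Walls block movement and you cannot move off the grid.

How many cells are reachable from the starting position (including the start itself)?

Answer: Reachable cells: 54

Derivation:
BFS flood-fill from (row=3, col=6):
  Distance 0: (row=3, col=6)
  Distance 1: (row=2, col=6), (row=3, col=5), (row=4, col=6)
  Distance 2: (row=1, col=6), (row=2, col=5), (row=4, col=5), (row=5, col=6)
  Distance 3: (row=0, col=6), (row=1, col=5), (row=2, col=4), (row=4, col=4), (row=5, col=5), (row=6, col=6)
  Distance 4: (row=0, col=5), (row=1, col=4), (row=2, col=3), (row=4, col=3), (row=5, col=4), (row=6, col=5), (row=7, col=6)
  Distance 5: (row=0, col=4), (row=1, col=3), (row=2, col=2), (row=3, col=3), (row=4, col=2), (row=5, col=3), (row=7, col=5)
  Distance 6: (row=0, col=3), (row=1, col=2), (row=2, col=1), (row=3, col=2), (row=4, col=1), (row=5, col=2), (row=6, col=3), (row=7, col=4)
  Distance 7: (row=0, col=2), (row=1, col=1), (row=2, col=0), (row=3, col=1), (row=4, col=0), (row=5, col=1), (row=6, col=2), (row=7, col=3)
  Distance 8: (row=0, col=1), (row=1, col=0), (row=3, col=0), (row=5, col=0), (row=6, col=1), (row=7, col=2)
  Distance 9: (row=0, col=0), (row=6, col=0), (row=7, col=1)
  Distance 10: (row=7, col=0)
Total reachable: 54 (grid has 54 open cells total)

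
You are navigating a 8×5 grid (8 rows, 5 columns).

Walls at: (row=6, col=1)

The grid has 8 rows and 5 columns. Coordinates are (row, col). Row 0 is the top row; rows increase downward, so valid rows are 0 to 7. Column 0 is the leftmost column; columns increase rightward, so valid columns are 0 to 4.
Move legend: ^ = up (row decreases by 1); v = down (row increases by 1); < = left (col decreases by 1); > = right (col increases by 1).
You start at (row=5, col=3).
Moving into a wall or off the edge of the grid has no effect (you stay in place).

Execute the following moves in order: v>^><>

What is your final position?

Answer: Final position: (row=5, col=4)

Derivation:
Start: (row=5, col=3)
  v (down): (row=5, col=3) -> (row=6, col=3)
  > (right): (row=6, col=3) -> (row=6, col=4)
  ^ (up): (row=6, col=4) -> (row=5, col=4)
  > (right): blocked, stay at (row=5, col=4)
  < (left): (row=5, col=4) -> (row=5, col=3)
  > (right): (row=5, col=3) -> (row=5, col=4)
Final: (row=5, col=4)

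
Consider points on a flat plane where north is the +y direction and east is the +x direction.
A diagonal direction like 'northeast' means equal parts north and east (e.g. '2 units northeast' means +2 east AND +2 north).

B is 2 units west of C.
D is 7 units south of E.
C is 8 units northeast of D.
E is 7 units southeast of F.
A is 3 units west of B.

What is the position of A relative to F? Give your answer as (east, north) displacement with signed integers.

Place F at the origin (east=0, north=0).
  E is 7 units southeast of F: delta (east=+7, north=-7); E at (east=7, north=-7).
  D is 7 units south of E: delta (east=+0, north=-7); D at (east=7, north=-14).
  C is 8 units northeast of D: delta (east=+8, north=+8); C at (east=15, north=-6).
  B is 2 units west of C: delta (east=-2, north=+0); B at (east=13, north=-6).
  A is 3 units west of B: delta (east=-3, north=+0); A at (east=10, north=-6).
Therefore A relative to F: (east=10, north=-6).

Answer: A is at (east=10, north=-6) relative to F.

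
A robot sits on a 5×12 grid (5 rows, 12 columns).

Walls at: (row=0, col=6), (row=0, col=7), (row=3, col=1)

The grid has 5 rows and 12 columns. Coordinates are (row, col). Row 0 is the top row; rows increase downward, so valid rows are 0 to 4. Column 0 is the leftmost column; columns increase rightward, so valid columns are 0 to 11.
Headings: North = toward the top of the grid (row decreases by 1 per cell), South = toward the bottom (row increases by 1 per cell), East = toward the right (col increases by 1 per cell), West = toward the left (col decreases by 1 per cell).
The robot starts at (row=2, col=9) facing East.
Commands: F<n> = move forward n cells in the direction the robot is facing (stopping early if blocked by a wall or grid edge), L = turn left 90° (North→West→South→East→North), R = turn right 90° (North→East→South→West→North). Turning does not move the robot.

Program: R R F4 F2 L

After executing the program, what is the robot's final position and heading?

Answer: Final position: (row=2, col=3), facing South

Derivation:
Start: (row=2, col=9), facing East
  R: turn right, now facing South
  R: turn right, now facing West
  F4: move forward 4, now at (row=2, col=5)
  F2: move forward 2, now at (row=2, col=3)
  L: turn left, now facing South
Final: (row=2, col=3), facing South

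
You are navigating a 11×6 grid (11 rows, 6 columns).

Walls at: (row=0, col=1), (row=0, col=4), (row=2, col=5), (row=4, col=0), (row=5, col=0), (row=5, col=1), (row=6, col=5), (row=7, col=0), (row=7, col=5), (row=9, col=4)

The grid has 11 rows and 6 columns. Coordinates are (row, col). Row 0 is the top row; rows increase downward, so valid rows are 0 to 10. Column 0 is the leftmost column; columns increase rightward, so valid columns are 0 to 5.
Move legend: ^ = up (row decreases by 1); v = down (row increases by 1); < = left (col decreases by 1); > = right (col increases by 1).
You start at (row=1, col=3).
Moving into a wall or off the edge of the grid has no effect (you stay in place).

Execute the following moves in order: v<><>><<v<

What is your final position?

Start: (row=1, col=3)
  v (down): (row=1, col=3) -> (row=2, col=3)
  < (left): (row=2, col=3) -> (row=2, col=2)
  > (right): (row=2, col=2) -> (row=2, col=3)
  < (left): (row=2, col=3) -> (row=2, col=2)
  > (right): (row=2, col=2) -> (row=2, col=3)
  > (right): (row=2, col=3) -> (row=2, col=4)
  < (left): (row=2, col=4) -> (row=2, col=3)
  < (left): (row=2, col=3) -> (row=2, col=2)
  v (down): (row=2, col=2) -> (row=3, col=2)
  < (left): (row=3, col=2) -> (row=3, col=1)
Final: (row=3, col=1)

Answer: Final position: (row=3, col=1)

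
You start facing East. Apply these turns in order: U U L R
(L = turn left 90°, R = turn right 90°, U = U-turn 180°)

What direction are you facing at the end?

Answer: Final heading: East

Derivation:
Start: East
  U (U-turn (180°)) -> West
  U (U-turn (180°)) -> East
  L (left (90° counter-clockwise)) -> North
  R (right (90° clockwise)) -> East
Final: East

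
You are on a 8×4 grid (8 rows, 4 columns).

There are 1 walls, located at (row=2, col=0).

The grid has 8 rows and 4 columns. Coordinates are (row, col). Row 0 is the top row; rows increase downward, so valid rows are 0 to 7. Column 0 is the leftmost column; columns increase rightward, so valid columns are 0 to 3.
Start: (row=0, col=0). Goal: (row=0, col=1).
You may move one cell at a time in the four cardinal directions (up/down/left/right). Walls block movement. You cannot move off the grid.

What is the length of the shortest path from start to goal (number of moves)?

Answer: Shortest path length: 1

Derivation:
BFS from (row=0, col=0) until reaching (row=0, col=1):
  Distance 0: (row=0, col=0)
  Distance 1: (row=0, col=1), (row=1, col=0)  <- goal reached here
One shortest path (1 moves): (row=0, col=0) -> (row=0, col=1)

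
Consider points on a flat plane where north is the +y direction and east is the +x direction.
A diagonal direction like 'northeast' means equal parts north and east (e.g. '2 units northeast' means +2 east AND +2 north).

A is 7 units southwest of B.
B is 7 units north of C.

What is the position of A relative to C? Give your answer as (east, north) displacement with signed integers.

Answer: A is at (east=-7, north=0) relative to C.

Derivation:
Place C at the origin (east=0, north=0).
  B is 7 units north of C: delta (east=+0, north=+7); B at (east=0, north=7).
  A is 7 units southwest of B: delta (east=-7, north=-7); A at (east=-7, north=0).
Therefore A relative to C: (east=-7, north=0).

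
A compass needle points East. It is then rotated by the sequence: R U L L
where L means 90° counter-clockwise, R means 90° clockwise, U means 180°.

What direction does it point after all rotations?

Answer: Final heading: South

Derivation:
Start: East
  R (right (90° clockwise)) -> South
  U (U-turn (180°)) -> North
  L (left (90° counter-clockwise)) -> West
  L (left (90° counter-clockwise)) -> South
Final: South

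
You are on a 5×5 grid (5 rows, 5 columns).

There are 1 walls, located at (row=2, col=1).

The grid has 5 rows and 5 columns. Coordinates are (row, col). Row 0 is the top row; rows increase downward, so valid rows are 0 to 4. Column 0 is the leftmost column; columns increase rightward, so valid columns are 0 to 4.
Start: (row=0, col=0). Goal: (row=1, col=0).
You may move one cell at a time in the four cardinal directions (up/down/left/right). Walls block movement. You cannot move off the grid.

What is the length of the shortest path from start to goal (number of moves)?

Answer: Shortest path length: 1

Derivation:
BFS from (row=0, col=0) until reaching (row=1, col=0):
  Distance 0: (row=0, col=0)
  Distance 1: (row=0, col=1), (row=1, col=0)  <- goal reached here
One shortest path (1 moves): (row=0, col=0) -> (row=1, col=0)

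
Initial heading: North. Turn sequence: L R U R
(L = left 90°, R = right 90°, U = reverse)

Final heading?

Answer: Final heading: West

Derivation:
Start: North
  L (left (90° counter-clockwise)) -> West
  R (right (90° clockwise)) -> North
  U (U-turn (180°)) -> South
  R (right (90° clockwise)) -> West
Final: West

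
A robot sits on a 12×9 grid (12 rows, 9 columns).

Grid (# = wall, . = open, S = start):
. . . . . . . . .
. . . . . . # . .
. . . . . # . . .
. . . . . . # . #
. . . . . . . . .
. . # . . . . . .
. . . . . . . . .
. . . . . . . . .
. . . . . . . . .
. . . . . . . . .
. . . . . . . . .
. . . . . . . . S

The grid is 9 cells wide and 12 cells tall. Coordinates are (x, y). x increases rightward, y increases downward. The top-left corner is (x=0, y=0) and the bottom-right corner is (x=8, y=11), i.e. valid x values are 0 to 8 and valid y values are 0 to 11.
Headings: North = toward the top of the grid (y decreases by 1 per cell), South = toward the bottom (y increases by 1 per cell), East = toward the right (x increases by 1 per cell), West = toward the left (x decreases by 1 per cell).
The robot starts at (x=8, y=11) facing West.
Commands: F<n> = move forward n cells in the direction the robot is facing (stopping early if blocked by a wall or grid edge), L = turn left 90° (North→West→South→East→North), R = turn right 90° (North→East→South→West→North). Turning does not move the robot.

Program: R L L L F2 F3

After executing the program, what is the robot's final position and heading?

Start: (x=8, y=11), facing West
  R: turn right, now facing North
  L: turn left, now facing West
  L: turn left, now facing South
  L: turn left, now facing East
  F2: move forward 0/2 (blocked), now at (x=8, y=11)
  F3: move forward 0/3 (blocked), now at (x=8, y=11)
Final: (x=8, y=11), facing East

Answer: Final position: (x=8, y=11), facing East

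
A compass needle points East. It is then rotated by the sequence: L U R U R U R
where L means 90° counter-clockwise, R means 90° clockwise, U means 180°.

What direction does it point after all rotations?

Start: East
  L (left (90° counter-clockwise)) -> North
  U (U-turn (180°)) -> South
  R (right (90° clockwise)) -> West
  U (U-turn (180°)) -> East
  R (right (90° clockwise)) -> South
  U (U-turn (180°)) -> North
  R (right (90° clockwise)) -> East
Final: East

Answer: Final heading: East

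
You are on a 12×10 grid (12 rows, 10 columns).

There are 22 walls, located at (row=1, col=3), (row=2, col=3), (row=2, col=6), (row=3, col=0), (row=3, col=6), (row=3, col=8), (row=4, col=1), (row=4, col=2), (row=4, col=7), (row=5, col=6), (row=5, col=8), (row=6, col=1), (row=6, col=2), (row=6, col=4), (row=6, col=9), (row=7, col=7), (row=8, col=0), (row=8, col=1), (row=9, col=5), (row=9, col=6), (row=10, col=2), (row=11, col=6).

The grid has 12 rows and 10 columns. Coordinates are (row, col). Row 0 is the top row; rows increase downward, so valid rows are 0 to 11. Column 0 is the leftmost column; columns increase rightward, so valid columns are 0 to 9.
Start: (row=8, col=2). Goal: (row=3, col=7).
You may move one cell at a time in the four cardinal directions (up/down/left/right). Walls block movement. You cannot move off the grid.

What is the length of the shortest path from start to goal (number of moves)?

BFS from (row=8, col=2) until reaching (row=3, col=7):
  Distance 0: (row=8, col=2)
  Distance 1: (row=7, col=2), (row=8, col=3), (row=9, col=2)
  Distance 2: (row=7, col=1), (row=7, col=3), (row=8, col=4), (row=9, col=1), (row=9, col=3)
  Distance 3: (row=6, col=3), (row=7, col=0), (row=7, col=4), (row=8, col=5), (row=9, col=0), (row=9, col=4), (row=10, col=1), (row=10, col=3)
  Distance 4: (row=5, col=3), (row=6, col=0), (row=7, col=5), (row=8, col=6), (row=10, col=0), (row=10, col=4), (row=11, col=1), (row=11, col=3)
  Distance 5: (row=4, col=3), (row=5, col=0), (row=5, col=2), (row=5, col=4), (row=6, col=5), (row=7, col=6), (row=8, col=7), (row=10, col=5), (row=11, col=0), (row=11, col=2), (row=11, col=4)
  Distance 6: (row=3, col=3), (row=4, col=0), (row=4, col=4), (row=5, col=1), (row=5, col=5), (row=6, col=6), (row=8, col=8), (row=9, col=7), (row=10, col=6), (row=11, col=5)
  Distance 7: (row=3, col=2), (row=3, col=4), (row=4, col=5), (row=6, col=7), (row=7, col=8), (row=8, col=9), (row=9, col=8), (row=10, col=7)
  Distance 8: (row=2, col=2), (row=2, col=4), (row=3, col=1), (row=3, col=5), (row=4, col=6), (row=5, col=7), (row=6, col=8), (row=7, col=9), (row=9, col=9), (row=10, col=8), (row=11, col=7)
  Distance 9: (row=1, col=2), (row=1, col=4), (row=2, col=1), (row=2, col=5), (row=10, col=9), (row=11, col=8)
  Distance 10: (row=0, col=2), (row=0, col=4), (row=1, col=1), (row=1, col=5), (row=2, col=0), (row=11, col=9)
  Distance 11: (row=0, col=1), (row=0, col=3), (row=0, col=5), (row=1, col=0), (row=1, col=6)
  Distance 12: (row=0, col=0), (row=0, col=6), (row=1, col=7)
  Distance 13: (row=0, col=7), (row=1, col=8), (row=2, col=7)
  Distance 14: (row=0, col=8), (row=1, col=9), (row=2, col=8), (row=3, col=7)  <- goal reached here
One shortest path (14 moves): (row=8, col=2) -> (row=8, col=3) -> (row=8, col=4) -> (row=8, col=5) -> (row=7, col=5) -> (row=6, col=5) -> (row=5, col=5) -> (row=4, col=5) -> (row=3, col=5) -> (row=2, col=5) -> (row=1, col=5) -> (row=1, col=6) -> (row=1, col=7) -> (row=2, col=7) -> (row=3, col=7)

Answer: Shortest path length: 14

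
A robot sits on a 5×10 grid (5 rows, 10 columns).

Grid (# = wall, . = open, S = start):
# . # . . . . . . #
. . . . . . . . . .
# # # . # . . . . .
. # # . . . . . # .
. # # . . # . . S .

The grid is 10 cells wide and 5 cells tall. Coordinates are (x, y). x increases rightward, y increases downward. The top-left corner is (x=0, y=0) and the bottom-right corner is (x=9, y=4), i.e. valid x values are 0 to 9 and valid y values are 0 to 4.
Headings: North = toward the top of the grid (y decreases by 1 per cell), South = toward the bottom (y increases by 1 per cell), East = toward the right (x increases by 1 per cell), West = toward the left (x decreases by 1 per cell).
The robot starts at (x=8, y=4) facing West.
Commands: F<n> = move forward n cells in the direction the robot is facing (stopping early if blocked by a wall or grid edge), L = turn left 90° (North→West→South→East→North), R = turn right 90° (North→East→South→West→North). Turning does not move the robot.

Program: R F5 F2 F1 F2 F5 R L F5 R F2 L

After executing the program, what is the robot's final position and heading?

Answer: Final position: (x=9, y=4), facing North

Derivation:
Start: (x=8, y=4), facing West
  R: turn right, now facing North
  F5: move forward 0/5 (blocked), now at (x=8, y=4)
  F2: move forward 0/2 (blocked), now at (x=8, y=4)
  F1: move forward 0/1 (blocked), now at (x=8, y=4)
  F2: move forward 0/2 (blocked), now at (x=8, y=4)
  F5: move forward 0/5 (blocked), now at (x=8, y=4)
  R: turn right, now facing East
  L: turn left, now facing North
  F5: move forward 0/5 (blocked), now at (x=8, y=4)
  R: turn right, now facing East
  F2: move forward 1/2 (blocked), now at (x=9, y=4)
  L: turn left, now facing North
Final: (x=9, y=4), facing North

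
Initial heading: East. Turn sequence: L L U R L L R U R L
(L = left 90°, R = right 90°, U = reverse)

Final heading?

Answer: Final heading: West

Derivation:
Start: East
  L (left (90° counter-clockwise)) -> North
  L (left (90° counter-clockwise)) -> West
  U (U-turn (180°)) -> East
  R (right (90° clockwise)) -> South
  L (left (90° counter-clockwise)) -> East
  L (left (90° counter-clockwise)) -> North
  R (right (90° clockwise)) -> East
  U (U-turn (180°)) -> West
  R (right (90° clockwise)) -> North
  L (left (90° counter-clockwise)) -> West
Final: West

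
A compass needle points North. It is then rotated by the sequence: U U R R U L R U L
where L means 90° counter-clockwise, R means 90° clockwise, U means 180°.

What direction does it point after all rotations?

Start: North
  U (U-turn (180°)) -> South
  U (U-turn (180°)) -> North
  R (right (90° clockwise)) -> East
  R (right (90° clockwise)) -> South
  U (U-turn (180°)) -> North
  L (left (90° counter-clockwise)) -> West
  R (right (90° clockwise)) -> North
  U (U-turn (180°)) -> South
  L (left (90° counter-clockwise)) -> East
Final: East

Answer: Final heading: East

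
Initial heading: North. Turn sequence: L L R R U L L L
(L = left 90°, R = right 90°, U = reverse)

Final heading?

Start: North
  L (left (90° counter-clockwise)) -> West
  L (left (90° counter-clockwise)) -> South
  R (right (90° clockwise)) -> West
  R (right (90° clockwise)) -> North
  U (U-turn (180°)) -> South
  L (left (90° counter-clockwise)) -> East
  L (left (90° counter-clockwise)) -> North
  L (left (90° counter-clockwise)) -> West
Final: West

Answer: Final heading: West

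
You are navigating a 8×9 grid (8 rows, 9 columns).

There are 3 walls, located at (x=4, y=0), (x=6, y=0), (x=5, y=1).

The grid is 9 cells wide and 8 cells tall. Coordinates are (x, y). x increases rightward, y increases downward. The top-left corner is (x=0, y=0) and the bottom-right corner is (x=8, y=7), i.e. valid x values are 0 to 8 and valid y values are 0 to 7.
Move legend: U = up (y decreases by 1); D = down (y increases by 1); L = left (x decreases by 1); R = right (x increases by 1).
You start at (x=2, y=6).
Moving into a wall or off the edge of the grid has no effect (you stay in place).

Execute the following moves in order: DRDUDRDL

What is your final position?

Start: (x=2, y=6)
  D (down): (x=2, y=6) -> (x=2, y=7)
  R (right): (x=2, y=7) -> (x=3, y=7)
  D (down): blocked, stay at (x=3, y=7)
  U (up): (x=3, y=7) -> (x=3, y=6)
  D (down): (x=3, y=6) -> (x=3, y=7)
  R (right): (x=3, y=7) -> (x=4, y=7)
  D (down): blocked, stay at (x=4, y=7)
  L (left): (x=4, y=7) -> (x=3, y=7)
Final: (x=3, y=7)

Answer: Final position: (x=3, y=7)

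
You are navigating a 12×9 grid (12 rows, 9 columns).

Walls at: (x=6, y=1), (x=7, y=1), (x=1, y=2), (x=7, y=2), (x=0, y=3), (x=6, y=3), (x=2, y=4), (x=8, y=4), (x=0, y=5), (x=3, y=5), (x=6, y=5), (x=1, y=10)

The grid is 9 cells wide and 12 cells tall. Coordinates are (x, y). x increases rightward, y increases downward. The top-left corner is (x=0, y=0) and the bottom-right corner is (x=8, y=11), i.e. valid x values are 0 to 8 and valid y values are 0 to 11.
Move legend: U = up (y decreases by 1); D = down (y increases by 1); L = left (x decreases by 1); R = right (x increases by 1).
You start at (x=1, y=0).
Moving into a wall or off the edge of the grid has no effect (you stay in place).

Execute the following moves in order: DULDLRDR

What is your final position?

Start: (x=1, y=0)
  D (down): (x=1, y=0) -> (x=1, y=1)
  U (up): (x=1, y=1) -> (x=1, y=0)
  L (left): (x=1, y=0) -> (x=0, y=0)
  D (down): (x=0, y=0) -> (x=0, y=1)
  L (left): blocked, stay at (x=0, y=1)
  R (right): (x=0, y=1) -> (x=1, y=1)
  D (down): blocked, stay at (x=1, y=1)
  R (right): (x=1, y=1) -> (x=2, y=1)
Final: (x=2, y=1)

Answer: Final position: (x=2, y=1)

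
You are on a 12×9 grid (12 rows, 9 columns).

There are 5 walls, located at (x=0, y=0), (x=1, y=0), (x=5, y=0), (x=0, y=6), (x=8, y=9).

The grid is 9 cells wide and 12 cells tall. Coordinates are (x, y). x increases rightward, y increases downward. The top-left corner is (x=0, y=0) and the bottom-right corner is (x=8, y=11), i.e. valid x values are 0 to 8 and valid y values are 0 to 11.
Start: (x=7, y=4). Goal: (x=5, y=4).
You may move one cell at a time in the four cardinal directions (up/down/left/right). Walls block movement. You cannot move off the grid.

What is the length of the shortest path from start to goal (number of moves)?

BFS from (x=7, y=4) until reaching (x=5, y=4):
  Distance 0: (x=7, y=4)
  Distance 1: (x=7, y=3), (x=6, y=4), (x=8, y=4), (x=7, y=5)
  Distance 2: (x=7, y=2), (x=6, y=3), (x=8, y=3), (x=5, y=4), (x=6, y=5), (x=8, y=5), (x=7, y=6)  <- goal reached here
One shortest path (2 moves): (x=7, y=4) -> (x=6, y=4) -> (x=5, y=4)

Answer: Shortest path length: 2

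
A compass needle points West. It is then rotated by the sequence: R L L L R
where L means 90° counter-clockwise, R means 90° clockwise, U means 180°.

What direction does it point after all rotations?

Start: West
  R (right (90° clockwise)) -> North
  L (left (90° counter-clockwise)) -> West
  L (left (90° counter-clockwise)) -> South
  L (left (90° counter-clockwise)) -> East
  R (right (90° clockwise)) -> South
Final: South

Answer: Final heading: South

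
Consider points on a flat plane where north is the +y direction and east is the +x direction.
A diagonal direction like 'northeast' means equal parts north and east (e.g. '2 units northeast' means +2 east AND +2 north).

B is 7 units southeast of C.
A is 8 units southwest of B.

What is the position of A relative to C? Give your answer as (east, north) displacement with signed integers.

Place C at the origin (east=0, north=0).
  B is 7 units southeast of C: delta (east=+7, north=-7); B at (east=7, north=-7).
  A is 8 units southwest of B: delta (east=-8, north=-8); A at (east=-1, north=-15).
Therefore A relative to C: (east=-1, north=-15).

Answer: A is at (east=-1, north=-15) relative to C.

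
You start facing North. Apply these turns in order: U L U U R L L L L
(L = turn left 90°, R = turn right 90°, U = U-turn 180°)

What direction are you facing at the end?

Answer: Final heading: South

Derivation:
Start: North
  U (U-turn (180°)) -> South
  L (left (90° counter-clockwise)) -> East
  U (U-turn (180°)) -> West
  U (U-turn (180°)) -> East
  R (right (90° clockwise)) -> South
  L (left (90° counter-clockwise)) -> East
  L (left (90° counter-clockwise)) -> North
  L (left (90° counter-clockwise)) -> West
  L (left (90° counter-clockwise)) -> South
Final: South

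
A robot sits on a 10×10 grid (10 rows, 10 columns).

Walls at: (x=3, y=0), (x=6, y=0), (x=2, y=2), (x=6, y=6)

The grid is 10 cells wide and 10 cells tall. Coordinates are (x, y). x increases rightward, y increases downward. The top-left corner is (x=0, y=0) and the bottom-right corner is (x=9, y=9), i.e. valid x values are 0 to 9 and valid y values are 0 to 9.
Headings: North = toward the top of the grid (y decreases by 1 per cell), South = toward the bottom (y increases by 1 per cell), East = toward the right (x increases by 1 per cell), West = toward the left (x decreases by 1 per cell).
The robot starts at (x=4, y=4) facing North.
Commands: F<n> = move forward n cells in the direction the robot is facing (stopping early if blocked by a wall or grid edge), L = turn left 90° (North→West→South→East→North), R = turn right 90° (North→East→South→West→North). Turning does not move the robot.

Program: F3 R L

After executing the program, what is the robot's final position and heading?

Answer: Final position: (x=4, y=1), facing North

Derivation:
Start: (x=4, y=4), facing North
  F3: move forward 3, now at (x=4, y=1)
  R: turn right, now facing East
  L: turn left, now facing North
Final: (x=4, y=1), facing North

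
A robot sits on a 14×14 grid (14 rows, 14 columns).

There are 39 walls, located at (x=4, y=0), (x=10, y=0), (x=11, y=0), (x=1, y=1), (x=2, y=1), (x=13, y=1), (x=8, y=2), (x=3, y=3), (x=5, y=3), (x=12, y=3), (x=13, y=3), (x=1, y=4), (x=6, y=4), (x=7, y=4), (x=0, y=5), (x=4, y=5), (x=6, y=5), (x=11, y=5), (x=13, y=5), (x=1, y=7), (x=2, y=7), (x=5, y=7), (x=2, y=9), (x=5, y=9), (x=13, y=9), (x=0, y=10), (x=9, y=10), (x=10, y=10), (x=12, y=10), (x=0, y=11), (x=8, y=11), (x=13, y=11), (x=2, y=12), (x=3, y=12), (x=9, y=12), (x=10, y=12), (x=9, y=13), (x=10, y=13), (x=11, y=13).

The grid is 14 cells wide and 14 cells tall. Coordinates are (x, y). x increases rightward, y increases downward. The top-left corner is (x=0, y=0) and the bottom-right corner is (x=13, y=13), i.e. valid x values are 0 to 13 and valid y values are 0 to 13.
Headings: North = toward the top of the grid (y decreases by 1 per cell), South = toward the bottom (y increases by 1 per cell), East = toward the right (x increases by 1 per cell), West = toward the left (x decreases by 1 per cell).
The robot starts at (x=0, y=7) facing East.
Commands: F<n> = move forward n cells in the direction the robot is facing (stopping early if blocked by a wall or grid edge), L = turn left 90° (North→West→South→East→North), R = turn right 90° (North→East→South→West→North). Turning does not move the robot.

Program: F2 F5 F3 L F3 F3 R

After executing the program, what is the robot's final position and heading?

Start: (x=0, y=7), facing East
  F2: move forward 0/2 (blocked), now at (x=0, y=7)
  F5: move forward 0/5 (blocked), now at (x=0, y=7)
  F3: move forward 0/3 (blocked), now at (x=0, y=7)
  L: turn left, now facing North
  F3: move forward 1/3 (blocked), now at (x=0, y=6)
  F3: move forward 0/3 (blocked), now at (x=0, y=6)
  R: turn right, now facing East
Final: (x=0, y=6), facing East

Answer: Final position: (x=0, y=6), facing East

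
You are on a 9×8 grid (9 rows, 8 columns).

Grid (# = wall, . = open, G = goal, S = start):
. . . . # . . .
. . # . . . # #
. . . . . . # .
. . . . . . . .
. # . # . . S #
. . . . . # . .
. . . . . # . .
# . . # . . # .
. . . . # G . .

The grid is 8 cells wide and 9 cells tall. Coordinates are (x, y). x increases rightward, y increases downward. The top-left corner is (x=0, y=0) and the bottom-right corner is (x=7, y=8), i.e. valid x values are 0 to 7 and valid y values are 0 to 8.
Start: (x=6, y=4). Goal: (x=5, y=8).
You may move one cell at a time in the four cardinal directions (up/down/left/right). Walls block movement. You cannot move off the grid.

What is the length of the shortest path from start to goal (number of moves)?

BFS from (x=6, y=4) until reaching (x=5, y=8):
  Distance 0: (x=6, y=4)
  Distance 1: (x=6, y=3), (x=5, y=4), (x=6, y=5)
  Distance 2: (x=5, y=3), (x=7, y=3), (x=4, y=4), (x=7, y=5), (x=6, y=6)
  Distance 3: (x=5, y=2), (x=7, y=2), (x=4, y=3), (x=4, y=5), (x=7, y=6)
  Distance 4: (x=5, y=1), (x=4, y=2), (x=3, y=3), (x=3, y=5), (x=4, y=6), (x=7, y=7)
  Distance 5: (x=5, y=0), (x=4, y=1), (x=3, y=2), (x=2, y=3), (x=2, y=5), (x=3, y=6), (x=4, y=7), (x=7, y=8)
  Distance 6: (x=6, y=0), (x=3, y=1), (x=2, y=2), (x=1, y=3), (x=2, y=4), (x=1, y=5), (x=2, y=6), (x=5, y=7), (x=6, y=8)
  Distance 7: (x=3, y=0), (x=7, y=0), (x=1, y=2), (x=0, y=3), (x=0, y=5), (x=1, y=6), (x=2, y=7), (x=5, y=8)  <- goal reached here
One shortest path (7 moves): (x=6, y=4) -> (x=5, y=4) -> (x=4, y=4) -> (x=4, y=5) -> (x=4, y=6) -> (x=4, y=7) -> (x=5, y=7) -> (x=5, y=8)

Answer: Shortest path length: 7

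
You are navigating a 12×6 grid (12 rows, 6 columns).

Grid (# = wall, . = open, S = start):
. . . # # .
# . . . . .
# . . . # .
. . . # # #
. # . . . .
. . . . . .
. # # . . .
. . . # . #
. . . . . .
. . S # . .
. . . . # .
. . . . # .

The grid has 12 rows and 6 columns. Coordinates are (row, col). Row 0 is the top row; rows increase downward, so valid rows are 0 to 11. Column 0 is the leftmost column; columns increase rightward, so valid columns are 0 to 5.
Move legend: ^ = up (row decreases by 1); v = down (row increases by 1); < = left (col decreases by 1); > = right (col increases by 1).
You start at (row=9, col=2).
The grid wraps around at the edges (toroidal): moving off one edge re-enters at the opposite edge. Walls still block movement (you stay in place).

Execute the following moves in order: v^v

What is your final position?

Start: (row=9, col=2)
  v (down): (row=9, col=2) -> (row=10, col=2)
  ^ (up): (row=10, col=2) -> (row=9, col=2)
  v (down): (row=9, col=2) -> (row=10, col=2)
Final: (row=10, col=2)

Answer: Final position: (row=10, col=2)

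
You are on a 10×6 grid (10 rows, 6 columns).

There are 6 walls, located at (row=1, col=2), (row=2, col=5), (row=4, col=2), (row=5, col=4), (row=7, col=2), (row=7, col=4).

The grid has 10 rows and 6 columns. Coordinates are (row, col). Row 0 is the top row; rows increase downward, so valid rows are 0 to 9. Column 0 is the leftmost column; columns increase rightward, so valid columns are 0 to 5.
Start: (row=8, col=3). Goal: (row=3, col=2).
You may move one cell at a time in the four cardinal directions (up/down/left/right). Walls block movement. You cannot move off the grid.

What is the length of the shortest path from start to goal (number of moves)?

BFS from (row=8, col=3) until reaching (row=3, col=2):
  Distance 0: (row=8, col=3)
  Distance 1: (row=7, col=3), (row=8, col=2), (row=8, col=4), (row=9, col=3)
  Distance 2: (row=6, col=3), (row=8, col=1), (row=8, col=5), (row=9, col=2), (row=9, col=4)
  Distance 3: (row=5, col=3), (row=6, col=2), (row=6, col=4), (row=7, col=1), (row=7, col=5), (row=8, col=0), (row=9, col=1), (row=9, col=5)
  Distance 4: (row=4, col=3), (row=5, col=2), (row=6, col=1), (row=6, col=5), (row=7, col=0), (row=9, col=0)
  Distance 5: (row=3, col=3), (row=4, col=4), (row=5, col=1), (row=5, col=5), (row=6, col=0)
  Distance 6: (row=2, col=3), (row=3, col=2), (row=3, col=4), (row=4, col=1), (row=4, col=5), (row=5, col=0)  <- goal reached here
One shortest path (6 moves): (row=8, col=3) -> (row=7, col=3) -> (row=6, col=3) -> (row=5, col=3) -> (row=4, col=3) -> (row=3, col=3) -> (row=3, col=2)

Answer: Shortest path length: 6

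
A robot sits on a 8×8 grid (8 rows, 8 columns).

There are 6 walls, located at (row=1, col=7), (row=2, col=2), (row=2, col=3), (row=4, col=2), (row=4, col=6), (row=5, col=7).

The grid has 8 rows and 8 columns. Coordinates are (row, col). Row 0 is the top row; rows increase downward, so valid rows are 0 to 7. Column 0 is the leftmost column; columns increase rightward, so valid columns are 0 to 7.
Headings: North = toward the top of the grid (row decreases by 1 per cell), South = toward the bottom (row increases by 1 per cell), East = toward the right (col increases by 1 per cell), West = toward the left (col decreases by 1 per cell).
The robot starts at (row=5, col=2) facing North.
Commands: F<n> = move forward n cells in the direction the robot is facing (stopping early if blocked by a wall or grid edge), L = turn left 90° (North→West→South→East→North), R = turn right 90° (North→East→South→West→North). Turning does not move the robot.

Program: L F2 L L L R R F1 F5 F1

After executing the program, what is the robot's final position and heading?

Start: (row=5, col=2), facing North
  L: turn left, now facing West
  F2: move forward 2, now at (row=5, col=0)
  L: turn left, now facing South
  L: turn left, now facing East
  L: turn left, now facing North
  R: turn right, now facing East
  R: turn right, now facing South
  F1: move forward 1, now at (row=6, col=0)
  F5: move forward 1/5 (blocked), now at (row=7, col=0)
  F1: move forward 0/1 (blocked), now at (row=7, col=0)
Final: (row=7, col=0), facing South

Answer: Final position: (row=7, col=0), facing South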